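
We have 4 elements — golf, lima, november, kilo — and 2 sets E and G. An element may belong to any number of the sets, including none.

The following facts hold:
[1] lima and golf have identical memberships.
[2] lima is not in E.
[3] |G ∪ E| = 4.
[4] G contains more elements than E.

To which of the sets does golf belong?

From (2): lima ∉ E.
(1): golf matches lima: golf ∉ E.
Suppose golf ∉ G: no assignment then satisfies all the clues, so golf ∈ G.

golf: G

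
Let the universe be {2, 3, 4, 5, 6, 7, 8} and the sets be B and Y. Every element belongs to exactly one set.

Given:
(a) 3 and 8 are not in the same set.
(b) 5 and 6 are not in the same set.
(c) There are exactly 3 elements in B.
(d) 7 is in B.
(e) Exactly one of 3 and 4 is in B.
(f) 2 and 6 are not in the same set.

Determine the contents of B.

From (d): 7 ∈ B.
Suppose 2 ∈ B: no assignment then satisfies all the clues, so 2 ∉ B.

B = {3, 6, 7}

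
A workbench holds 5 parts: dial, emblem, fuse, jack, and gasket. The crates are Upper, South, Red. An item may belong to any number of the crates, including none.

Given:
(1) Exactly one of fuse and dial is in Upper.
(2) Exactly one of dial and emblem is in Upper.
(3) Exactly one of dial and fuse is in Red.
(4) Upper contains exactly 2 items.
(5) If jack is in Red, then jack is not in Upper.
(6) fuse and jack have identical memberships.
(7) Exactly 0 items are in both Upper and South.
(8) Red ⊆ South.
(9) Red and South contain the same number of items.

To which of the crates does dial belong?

dial: Upper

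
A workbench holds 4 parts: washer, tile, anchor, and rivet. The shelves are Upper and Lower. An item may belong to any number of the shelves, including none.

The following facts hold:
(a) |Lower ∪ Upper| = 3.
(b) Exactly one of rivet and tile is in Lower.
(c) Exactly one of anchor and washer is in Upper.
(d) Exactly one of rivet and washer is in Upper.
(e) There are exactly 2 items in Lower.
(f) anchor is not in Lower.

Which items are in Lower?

Lower = {rivet, washer}

From (f): anchor ∉ Lower.
Suppose washer ∉ Lower: no assignment then satisfies all the clues, so washer ∈ Lower.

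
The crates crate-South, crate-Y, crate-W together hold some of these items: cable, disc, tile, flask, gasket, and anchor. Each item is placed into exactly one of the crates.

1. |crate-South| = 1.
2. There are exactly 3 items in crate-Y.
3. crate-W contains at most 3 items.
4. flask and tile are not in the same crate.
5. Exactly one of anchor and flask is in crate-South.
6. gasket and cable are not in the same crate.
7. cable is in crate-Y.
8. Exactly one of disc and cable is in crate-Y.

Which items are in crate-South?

From (7): cable ∈ crate-Y.
(6): gasket ∉ crate-Y.
(8) (exactly one): disc ∉ crate-Y.
Suppose disc ∈ crate-South: no assignment then satisfies all the clues, so disc ∉ crate-South.

crate-South = {flask}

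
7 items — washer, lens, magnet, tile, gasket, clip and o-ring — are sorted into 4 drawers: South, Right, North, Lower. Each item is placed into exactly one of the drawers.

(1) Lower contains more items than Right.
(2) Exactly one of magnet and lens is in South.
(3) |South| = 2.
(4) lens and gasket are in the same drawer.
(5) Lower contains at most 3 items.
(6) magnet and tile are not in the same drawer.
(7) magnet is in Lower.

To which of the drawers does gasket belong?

gasket: South

From (7): magnet ∈ Lower.
(2) (exactly one): lens ∈ South.
(4): gasket matches lens: gasket ∈ South.
(6): tile ∉ Lower.
(3): South already has 2, so the rest are out.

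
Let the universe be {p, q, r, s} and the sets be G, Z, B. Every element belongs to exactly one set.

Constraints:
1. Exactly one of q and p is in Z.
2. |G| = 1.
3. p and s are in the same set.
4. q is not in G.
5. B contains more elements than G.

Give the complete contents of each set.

G = {r}; Z = {q}; B = {p, s}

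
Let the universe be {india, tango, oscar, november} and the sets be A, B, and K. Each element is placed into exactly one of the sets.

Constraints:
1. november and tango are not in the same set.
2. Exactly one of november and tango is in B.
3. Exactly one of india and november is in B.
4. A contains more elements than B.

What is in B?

B = {november}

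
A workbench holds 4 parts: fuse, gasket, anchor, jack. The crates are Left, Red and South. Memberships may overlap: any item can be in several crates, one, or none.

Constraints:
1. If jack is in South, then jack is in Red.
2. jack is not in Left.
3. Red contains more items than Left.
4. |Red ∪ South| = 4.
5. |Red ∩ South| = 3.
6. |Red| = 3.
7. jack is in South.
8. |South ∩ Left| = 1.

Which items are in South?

South = {anchor, fuse, gasket, jack}

From (2): jack ∉ Left.
From (7): jack ∈ South.
(1): jack ∈ Red.
Suppose fuse ∉ South: no assignment then satisfies all the clues, so fuse ∈ South.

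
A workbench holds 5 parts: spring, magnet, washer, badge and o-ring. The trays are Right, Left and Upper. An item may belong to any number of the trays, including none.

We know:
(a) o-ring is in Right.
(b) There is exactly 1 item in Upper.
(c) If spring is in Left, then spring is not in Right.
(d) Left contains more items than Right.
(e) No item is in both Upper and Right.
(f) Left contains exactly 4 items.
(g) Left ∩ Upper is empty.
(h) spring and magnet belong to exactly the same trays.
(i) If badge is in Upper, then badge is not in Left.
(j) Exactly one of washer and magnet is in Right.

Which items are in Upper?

From (a): o-ring ∈ Right.
(e) (disjoint): o-ring ∉ Upper.
Suppose spring ∈ Upper: no assignment then satisfies all the clues, so spring ∉ Upper.

Upper = {badge}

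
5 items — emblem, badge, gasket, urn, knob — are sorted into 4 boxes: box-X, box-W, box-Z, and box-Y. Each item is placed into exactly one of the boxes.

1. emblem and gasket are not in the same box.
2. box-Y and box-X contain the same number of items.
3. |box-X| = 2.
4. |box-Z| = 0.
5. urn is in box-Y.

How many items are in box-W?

1

From (5): urn ∈ box-Y.
(4): box-Z already has 0, so the rest are out.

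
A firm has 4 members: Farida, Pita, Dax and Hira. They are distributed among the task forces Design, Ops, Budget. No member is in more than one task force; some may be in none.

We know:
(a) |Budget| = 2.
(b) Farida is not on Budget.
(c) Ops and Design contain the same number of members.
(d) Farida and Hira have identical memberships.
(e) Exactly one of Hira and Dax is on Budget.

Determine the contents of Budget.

From (b): Farida ∉ Budget.
(d): Hira matches Farida: Hira ∉ Budget.
(e) (exactly one): Dax ∈ Budget.
(a): only 2 candidates remain for Budget, so all are in.

Budget = {Dax, Pita}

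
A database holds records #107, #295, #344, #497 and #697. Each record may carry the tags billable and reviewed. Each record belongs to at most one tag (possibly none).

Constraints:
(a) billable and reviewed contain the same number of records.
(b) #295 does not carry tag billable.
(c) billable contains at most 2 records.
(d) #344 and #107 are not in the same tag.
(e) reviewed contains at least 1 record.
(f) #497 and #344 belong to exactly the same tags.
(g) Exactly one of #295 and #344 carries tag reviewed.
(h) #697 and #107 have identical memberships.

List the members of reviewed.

reviewed = {#344, #497}

From (b): #295 ∉ billable.
Suppose #107 ∈ reviewed: no assignment then satisfies all the clues, so #107 ∉ reviewed.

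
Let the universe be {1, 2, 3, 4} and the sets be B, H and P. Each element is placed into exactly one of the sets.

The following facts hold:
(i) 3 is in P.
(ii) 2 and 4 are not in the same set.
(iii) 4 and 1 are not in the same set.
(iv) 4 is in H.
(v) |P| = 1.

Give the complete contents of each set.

B = {1, 2}; H = {4}; P = {3}

From (i): 3 ∈ P.
From (iv): 4 ∈ H.
(ii): 2 ∉ H.
(iii): 1 ∉ H.
(v): P already has 1, so the rest are out.
Only one set left: 1 ∈ B.
Only one set left: 2 ∈ B.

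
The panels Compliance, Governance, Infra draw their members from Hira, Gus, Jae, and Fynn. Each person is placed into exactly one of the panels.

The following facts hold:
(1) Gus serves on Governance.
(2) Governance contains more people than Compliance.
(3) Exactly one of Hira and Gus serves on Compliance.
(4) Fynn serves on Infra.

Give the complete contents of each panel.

Compliance = {Hira}; Governance = {Gus, Jae}; Infra = {Fynn}

From (1): Gus ∈ Governance.
From (4): Fynn ∈ Infra.
(3) (exactly one): Hira ∈ Compliance.
Suppose Jae ∈ Compliance: no assignment then satisfies all the clues, so Jae ∉ Compliance.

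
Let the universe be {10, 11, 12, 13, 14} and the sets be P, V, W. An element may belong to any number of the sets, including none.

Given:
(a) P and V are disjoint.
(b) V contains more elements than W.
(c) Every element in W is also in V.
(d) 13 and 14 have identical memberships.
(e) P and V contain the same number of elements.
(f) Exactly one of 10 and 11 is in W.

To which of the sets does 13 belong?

13: P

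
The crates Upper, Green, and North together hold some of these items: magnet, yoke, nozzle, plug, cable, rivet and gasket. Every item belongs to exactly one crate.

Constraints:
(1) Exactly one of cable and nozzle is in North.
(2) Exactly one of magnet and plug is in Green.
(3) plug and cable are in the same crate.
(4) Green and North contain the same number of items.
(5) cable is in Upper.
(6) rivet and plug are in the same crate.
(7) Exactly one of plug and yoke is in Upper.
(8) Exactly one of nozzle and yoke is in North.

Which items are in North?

North = {gasket, nozzle}

From (5): cable ∈ Upper.
(1) (exactly one): nozzle ∈ North.
(3): plug matches cable: plug ∈ Upper.
(6): rivet matches plug: rivet ∈ Upper.
(7) (exactly one): yoke ∉ Upper.
(8) (exactly one): yoke ∉ North.
Only one crate left: yoke ∈ Green.
(2) (exactly one): magnet ∈ Green.
Suppose gasket ∉ North: no assignment then satisfies all the clues, so gasket ∈ North.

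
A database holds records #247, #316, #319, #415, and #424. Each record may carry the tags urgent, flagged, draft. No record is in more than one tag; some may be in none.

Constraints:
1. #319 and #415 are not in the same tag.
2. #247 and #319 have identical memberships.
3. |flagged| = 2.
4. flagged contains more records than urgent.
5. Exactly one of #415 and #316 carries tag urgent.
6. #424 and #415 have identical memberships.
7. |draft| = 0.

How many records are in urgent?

1

(7): draft already has 0, so the rest are out.
Suppose #247 ∈ urgent: no assignment then satisfies all the clues, so #247 ∉ urgent.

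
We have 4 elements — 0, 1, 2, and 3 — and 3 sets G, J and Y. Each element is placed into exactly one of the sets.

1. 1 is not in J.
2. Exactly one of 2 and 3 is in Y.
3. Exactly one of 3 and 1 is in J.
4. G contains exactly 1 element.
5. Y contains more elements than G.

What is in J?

J = {3}

From (1): 1 ∉ J.
(3) (exactly one): 3 ∈ J.
(2) (exactly one): 2 ∈ Y.
Suppose 0 ∈ J: no assignment then satisfies all the clues, so 0 ∉ J.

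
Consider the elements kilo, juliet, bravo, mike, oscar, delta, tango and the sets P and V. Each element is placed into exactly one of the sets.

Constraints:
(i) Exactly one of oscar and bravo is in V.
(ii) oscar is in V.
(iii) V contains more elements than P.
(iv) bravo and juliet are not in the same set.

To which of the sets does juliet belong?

juliet: V

From (ii): oscar ∈ V.
(i) (exactly one): bravo ∉ V.
Only one set left: bravo ∈ P.
(iv): juliet ∉ P.
Only one set left: juliet ∈ V.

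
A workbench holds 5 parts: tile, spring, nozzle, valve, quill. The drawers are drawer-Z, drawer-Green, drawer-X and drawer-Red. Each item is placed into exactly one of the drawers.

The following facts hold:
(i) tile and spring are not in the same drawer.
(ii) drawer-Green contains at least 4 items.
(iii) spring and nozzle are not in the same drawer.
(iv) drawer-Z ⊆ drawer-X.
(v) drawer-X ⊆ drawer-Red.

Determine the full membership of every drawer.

drawer-Z = {}; drawer-Green = {nozzle, quill, tile, valve}; drawer-X = {}; drawer-Red = {spring}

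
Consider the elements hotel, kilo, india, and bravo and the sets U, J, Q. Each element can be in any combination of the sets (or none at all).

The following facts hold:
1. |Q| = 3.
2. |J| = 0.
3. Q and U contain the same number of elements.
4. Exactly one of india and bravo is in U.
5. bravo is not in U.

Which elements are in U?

U = {hotel, india, kilo}

From (5): bravo ∉ U.
(2): J already has 0, so the rest are out.
(4) (exactly one): india ∈ U.
Suppose hotel ∉ U: no assignment then satisfies all the clues, so hotel ∈ U.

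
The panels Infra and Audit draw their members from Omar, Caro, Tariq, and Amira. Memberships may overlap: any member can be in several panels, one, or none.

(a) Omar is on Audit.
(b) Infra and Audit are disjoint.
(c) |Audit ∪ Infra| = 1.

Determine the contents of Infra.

Infra = {}

From (a): Omar ∈ Audit.
(b) (disjoint): Omar ∉ Infra.
Suppose Caro ∈ Infra: no assignment then satisfies all the clues, so Caro ∉ Infra.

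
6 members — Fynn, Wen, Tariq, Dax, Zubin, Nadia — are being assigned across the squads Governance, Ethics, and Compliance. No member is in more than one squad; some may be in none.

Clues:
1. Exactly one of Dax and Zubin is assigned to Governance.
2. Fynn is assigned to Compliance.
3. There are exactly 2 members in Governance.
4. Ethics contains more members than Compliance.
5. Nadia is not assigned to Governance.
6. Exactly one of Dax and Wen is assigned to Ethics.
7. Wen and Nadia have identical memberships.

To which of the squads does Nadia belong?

Nadia: Ethics

From (2): Fynn ∈ Compliance.
From (5): Nadia ∉ Governance.
(7): Wen matches Nadia: Wen ∉ Governance.
Suppose Nadia ∉ Ethics: no assignment then satisfies all the clues, so Nadia ∈ Ethics.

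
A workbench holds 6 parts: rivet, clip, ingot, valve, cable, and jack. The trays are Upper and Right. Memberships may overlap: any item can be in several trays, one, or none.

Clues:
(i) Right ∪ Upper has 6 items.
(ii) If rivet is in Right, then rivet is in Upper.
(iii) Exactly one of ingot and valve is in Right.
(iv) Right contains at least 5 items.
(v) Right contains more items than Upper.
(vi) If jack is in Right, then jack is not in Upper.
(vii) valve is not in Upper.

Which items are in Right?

From (vii): valve ∉ Upper.
Suppose rivet ∉ Right: no assignment then satisfies all the clues, so rivet ∈ Right.

Right = {cable, clip, jack, rivet, valve}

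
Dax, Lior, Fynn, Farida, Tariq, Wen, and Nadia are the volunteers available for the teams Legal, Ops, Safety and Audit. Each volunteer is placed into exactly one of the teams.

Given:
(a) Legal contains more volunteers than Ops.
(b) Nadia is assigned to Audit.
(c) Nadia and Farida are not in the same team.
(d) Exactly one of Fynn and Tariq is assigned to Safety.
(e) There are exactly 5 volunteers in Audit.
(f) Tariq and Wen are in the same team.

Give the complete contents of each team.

Legal = {Farida}; Ops = {}; Safety = {Fynn}; Audit = {Dax, Lior, Nadia, Tariq, Wen}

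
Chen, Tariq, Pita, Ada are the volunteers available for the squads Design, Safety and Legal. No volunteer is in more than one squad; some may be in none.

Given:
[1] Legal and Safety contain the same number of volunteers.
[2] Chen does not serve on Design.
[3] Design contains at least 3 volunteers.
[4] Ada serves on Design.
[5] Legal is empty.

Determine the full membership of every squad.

Design = {Ada, Pita, Tariq}; Safety = {}; Legal = {}

From (2): Chen ∉ Design.
From (4): Ada ∈ Design.
(3): only 3 candidates remain for Design, so all are in.
(5): Legal already has 0, so the rest are out.
Suppose Chen ∈ Safety: no assignment then satisfies all the clues, so Chen ∉ Safety.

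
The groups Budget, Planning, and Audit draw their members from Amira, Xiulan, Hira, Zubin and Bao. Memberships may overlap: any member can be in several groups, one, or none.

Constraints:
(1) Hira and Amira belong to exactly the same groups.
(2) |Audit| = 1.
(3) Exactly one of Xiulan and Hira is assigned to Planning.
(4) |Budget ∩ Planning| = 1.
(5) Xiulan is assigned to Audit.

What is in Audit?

From (5): Xiulan ∈ Audit.
(2): Audit already has 1, so the rest are out.

Audit = {Xiulan}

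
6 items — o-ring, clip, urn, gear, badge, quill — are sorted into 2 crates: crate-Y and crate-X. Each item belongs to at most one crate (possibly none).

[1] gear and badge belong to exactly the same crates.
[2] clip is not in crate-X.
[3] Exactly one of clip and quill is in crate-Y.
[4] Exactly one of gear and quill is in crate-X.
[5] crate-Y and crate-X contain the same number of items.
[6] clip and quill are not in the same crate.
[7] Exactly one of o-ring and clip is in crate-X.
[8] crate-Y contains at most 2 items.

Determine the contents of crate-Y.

crate-Y = {clip, urn}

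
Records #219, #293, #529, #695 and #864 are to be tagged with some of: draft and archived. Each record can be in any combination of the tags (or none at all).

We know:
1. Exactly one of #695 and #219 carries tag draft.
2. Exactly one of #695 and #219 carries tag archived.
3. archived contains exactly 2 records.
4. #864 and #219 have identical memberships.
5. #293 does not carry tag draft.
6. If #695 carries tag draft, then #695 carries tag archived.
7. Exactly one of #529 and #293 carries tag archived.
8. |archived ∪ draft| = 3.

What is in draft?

From (5): #293 ∉ draft.
Suppose #219 ∈ draft: no assignment then satisfies all the clues, so #219 ∉ draft.

draft = {#529, #695}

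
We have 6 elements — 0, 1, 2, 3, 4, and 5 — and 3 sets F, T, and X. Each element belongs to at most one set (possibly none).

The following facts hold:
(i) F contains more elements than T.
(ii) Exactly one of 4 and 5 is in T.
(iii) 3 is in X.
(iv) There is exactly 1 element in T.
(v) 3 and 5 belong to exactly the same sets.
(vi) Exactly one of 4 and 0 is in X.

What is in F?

F = {1, 2}

From (iii): 3 ∈ X.
(v): 5 matches 3: 5 ∉ F.
(v): 5 matches 3: 5 ∉ T.
(v): 5 matches 3: 5 ∈ X.
(ii) (exactly one): 4 ∈ T.
(iv): T already has 1, so the rest are out.
(vi) (exactly one): 0 ∈ X.
Suppose 1 ∉ F: no assignment then satisfies all the clues, so 1 ∈ F.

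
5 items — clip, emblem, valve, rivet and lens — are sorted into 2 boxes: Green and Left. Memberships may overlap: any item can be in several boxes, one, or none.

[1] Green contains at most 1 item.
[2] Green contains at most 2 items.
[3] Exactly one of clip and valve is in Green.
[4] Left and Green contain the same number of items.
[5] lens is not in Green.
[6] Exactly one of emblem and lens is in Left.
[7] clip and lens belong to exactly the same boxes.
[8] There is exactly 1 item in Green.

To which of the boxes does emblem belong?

emblem: Left

From (5): lens ∉ Green.
(7): clip matches lens: clip ∉ Green.
(3) (exactly one): valve ∈ Green.
(8): Green already has 1, so the rest are out.
Suppose emblem ∉ Left: no assignment then satisfies all the clues, so emblem ∈ Left.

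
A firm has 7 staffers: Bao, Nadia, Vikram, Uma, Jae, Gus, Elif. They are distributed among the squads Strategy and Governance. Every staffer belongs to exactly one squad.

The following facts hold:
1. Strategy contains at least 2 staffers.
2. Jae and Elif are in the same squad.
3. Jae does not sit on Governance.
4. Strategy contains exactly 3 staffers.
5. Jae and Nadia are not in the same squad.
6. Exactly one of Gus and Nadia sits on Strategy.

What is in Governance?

From (3): Jae ∉ Governance.
(2): Elif matches Jae: Elif ∉ Governance.
Only one squad left: Jae ∈ Strategy.
Only one squad left: Elif ∈ Strategy.
(5): Nadia ∉ Strategy.
(6) (exactly one): Gus ∈ Strategy.
Only one squad left: Nadia ∈ Governance.
(4): Strategy already has 3, so the rest are out.
Only one squad left: Bao ∈ Governance.
Only one squad left: Vikram ∈ Governance.
Only one squad left: Uma ∈ Governance.

Governance = {Bao, Nadia, Uma, Vikram}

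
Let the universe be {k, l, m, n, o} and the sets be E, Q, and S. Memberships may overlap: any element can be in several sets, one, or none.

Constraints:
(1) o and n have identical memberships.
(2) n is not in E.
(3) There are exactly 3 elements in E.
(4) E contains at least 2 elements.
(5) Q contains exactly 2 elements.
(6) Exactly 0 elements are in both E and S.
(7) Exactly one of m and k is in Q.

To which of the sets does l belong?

l: E, Q

From (2): n ∉ E.
(1): o matches n: o ∉ E.
(3): only 3 candidates remain for E, so all are in.
Suppose l ∉ Q: no assignment then satisfies all the clues, so l ∈ Q.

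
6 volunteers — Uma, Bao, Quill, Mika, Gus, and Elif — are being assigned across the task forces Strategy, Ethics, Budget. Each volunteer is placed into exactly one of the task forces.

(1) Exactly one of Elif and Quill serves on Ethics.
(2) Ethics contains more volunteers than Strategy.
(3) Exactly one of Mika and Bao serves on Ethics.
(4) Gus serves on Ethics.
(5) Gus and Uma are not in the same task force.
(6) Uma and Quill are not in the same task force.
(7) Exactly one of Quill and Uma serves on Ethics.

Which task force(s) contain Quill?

From (4): Gus ∈ Ethics.
(5): Uma ∉ Ethics.
(7) (exactly one): Quill ∈ Ethics.
(1) (exactly one): Elif ∉ Ethics.

Quill: Ethics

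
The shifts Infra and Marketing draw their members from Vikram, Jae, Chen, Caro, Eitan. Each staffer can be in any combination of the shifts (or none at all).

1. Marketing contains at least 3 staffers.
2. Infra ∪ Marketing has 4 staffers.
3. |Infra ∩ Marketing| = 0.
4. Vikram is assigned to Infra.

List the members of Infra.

From (4): Vikram ∈ Infra.
Suppose Jae ∈ Infra: no assignment then satisfies all the clues, so Jae ∉ Infra.

Infra = {Vikram}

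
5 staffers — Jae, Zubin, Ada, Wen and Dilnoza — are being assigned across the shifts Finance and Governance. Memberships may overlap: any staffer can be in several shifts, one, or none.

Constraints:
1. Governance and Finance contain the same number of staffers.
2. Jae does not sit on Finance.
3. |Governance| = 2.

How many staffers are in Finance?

2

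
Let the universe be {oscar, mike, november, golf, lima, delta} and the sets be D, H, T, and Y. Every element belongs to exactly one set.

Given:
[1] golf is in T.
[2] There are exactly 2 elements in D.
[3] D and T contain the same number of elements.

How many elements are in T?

2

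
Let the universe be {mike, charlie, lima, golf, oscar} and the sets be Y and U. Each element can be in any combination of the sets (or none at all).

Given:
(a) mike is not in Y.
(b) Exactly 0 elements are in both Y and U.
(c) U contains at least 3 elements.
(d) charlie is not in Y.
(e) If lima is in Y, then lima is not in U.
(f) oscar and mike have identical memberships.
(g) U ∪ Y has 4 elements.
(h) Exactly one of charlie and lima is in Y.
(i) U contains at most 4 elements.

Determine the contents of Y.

From (a): mike ∉ Y.
From (d): charlie ∉ Y.
(f): oscar matches mike: oscar ∉ Y.
(h) (exactly one): lima ∈ Y.
(e): lima ∉ U.
Suppose golf ∈ Y: no assignment then satisfies all the clues, so golf ∉ Y.

Y = {lima}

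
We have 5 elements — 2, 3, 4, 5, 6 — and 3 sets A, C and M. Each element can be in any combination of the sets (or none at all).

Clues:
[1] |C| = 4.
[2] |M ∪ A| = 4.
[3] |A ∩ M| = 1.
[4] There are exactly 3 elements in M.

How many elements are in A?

2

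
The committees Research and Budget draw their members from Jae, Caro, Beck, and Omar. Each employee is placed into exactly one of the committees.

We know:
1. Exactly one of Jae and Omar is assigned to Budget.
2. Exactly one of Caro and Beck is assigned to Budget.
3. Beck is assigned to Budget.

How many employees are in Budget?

2

From (3): Beck ∈ Budget.
(2) (exactly one): Caro ∉ Budget.
Only one committee left: Caro ∈ Research.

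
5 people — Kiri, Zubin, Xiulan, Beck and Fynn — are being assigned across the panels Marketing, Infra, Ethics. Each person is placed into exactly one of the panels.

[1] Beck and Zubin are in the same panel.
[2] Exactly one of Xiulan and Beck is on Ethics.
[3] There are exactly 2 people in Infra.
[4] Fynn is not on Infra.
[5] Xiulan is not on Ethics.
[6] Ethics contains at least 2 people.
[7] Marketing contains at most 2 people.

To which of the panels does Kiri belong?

Kiri: Infra

From (4): Fynn ∉ Infra.
From (5): Xiulan ∉ Ethics.
(2) (exactly one): Beck ∈ Ethics.
(1): Zubin matches Beck: Zubin ∉ Marketing.
(1): Zubin matches Beck: Zubin ∉ Infra.
(1): Zubin matches Beck: Zubin ∈ Ethics.
(3): only 2 candidates remain for Infra, so all are in.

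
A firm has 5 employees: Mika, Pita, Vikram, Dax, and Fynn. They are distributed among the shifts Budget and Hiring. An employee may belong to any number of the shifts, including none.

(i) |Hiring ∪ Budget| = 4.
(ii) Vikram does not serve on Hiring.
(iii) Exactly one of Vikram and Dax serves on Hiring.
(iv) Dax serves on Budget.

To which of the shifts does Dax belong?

From (ii): Vikram ∉ Hiring.
From (iv): Dax ∈ Budget.
(iii) (exactly one): Dax ∈ Hiring.

Dax: Budget, Hiring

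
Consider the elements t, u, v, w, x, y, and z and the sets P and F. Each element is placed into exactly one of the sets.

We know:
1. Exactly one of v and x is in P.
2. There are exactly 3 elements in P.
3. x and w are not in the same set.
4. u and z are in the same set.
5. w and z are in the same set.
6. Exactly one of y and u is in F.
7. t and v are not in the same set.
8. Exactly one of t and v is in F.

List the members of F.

F = {u, v, w, z}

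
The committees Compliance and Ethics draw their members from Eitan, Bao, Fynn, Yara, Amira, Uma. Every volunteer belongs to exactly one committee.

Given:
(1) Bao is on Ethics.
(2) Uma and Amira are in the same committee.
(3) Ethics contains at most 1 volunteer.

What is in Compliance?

Compliance = {Amira, Eitan, Fynn, Uma, Yara}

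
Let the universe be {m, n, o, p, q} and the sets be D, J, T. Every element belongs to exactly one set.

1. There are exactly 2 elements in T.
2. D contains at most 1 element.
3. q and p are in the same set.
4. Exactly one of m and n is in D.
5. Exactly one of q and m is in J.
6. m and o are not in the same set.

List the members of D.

D = {m}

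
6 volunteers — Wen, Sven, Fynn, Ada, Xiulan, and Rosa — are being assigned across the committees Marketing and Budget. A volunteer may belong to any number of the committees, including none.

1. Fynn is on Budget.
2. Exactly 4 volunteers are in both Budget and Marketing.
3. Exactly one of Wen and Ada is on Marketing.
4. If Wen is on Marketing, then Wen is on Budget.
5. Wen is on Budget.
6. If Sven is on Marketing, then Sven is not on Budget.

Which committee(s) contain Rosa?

Rosa: Budget, Marketing

From (1): Fynn ∈ Budget.
From (5): Wen ∈ Budget.
Suppose Rosa ∉ Marketing: no assignment then satisfies all the clues, so Rosa ∈ Marketing.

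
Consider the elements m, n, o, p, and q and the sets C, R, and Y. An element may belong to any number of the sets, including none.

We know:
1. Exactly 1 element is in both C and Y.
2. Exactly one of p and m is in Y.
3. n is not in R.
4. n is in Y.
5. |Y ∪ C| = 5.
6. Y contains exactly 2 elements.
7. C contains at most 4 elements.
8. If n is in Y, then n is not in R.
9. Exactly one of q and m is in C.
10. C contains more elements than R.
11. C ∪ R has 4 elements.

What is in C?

C = {n, o, p, q}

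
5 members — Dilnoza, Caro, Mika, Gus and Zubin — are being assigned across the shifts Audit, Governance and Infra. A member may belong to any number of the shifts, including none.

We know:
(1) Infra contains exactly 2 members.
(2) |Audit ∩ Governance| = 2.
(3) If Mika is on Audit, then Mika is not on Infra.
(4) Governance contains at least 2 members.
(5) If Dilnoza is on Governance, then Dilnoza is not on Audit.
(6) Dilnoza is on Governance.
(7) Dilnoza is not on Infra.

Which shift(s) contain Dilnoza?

Dilnoza: Governance

From (6): Dilnoza ∈ Governance.
From (7): Dilnoza ∉ Infra.
(5): Dilnoza ∉ Audit.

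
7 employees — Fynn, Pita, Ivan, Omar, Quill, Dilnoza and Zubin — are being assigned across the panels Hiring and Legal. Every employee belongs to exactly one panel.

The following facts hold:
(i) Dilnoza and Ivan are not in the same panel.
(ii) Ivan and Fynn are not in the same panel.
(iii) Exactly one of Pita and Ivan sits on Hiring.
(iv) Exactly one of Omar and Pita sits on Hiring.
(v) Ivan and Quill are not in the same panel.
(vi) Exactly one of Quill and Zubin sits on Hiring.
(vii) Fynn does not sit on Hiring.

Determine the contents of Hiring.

Hiring = {Ivan, Omar, Zubin}

From (vii): Fynn ∉ Hiring.
Only one panel left: Fynn ∈ Legal.
(ii): Ivan ∉ Legal.
Only one panel left: Ivan ∈ Hiring.
(i): Dilnoza ∉ Hiring.
(iii) (exactly one): Pita ∉ Hiring.
(iv) (exactly one): Omar ∈ Hiring.
(v): Quill ∉ Hiring.
(vi) (exactly one): Zubin ∈ Hiring.
Only one panel left: Pita ∈ Legal.
Only one panel left: Quill ∈ Legal.
Only one panel left: Dilnoza ∈ Legal.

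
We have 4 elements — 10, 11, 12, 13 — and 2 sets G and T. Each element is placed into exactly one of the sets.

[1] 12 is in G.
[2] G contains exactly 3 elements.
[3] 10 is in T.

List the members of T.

T = {10}

From (1): 12 ∈ G.
From (3): 10 ∈ T.
(2): only 3 candidates remain for G, so all are in.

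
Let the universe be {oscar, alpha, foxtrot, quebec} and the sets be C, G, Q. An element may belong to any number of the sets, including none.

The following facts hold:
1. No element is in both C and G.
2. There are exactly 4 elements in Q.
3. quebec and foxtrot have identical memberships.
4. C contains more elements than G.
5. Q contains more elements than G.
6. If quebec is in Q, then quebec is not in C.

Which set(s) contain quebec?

(2): only 4 candidates remain for Q, so all are in.
(6): quebec ∉ C.
(3): foxtrot matches quebec: foxtrot ∉ C.
Suppose quebec ∈ G: no assignment then satisfies all the clues, so quebec ∉ G.

quebec: Q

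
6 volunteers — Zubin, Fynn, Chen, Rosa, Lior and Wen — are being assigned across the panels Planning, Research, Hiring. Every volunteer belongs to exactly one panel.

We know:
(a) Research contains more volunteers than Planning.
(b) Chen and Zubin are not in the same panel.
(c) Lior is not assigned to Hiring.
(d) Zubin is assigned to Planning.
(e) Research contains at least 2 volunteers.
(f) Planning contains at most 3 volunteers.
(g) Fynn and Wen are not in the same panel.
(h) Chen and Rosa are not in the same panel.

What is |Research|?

3

From (c): Lior ∉ Hiring.
From (d): Zubin ∈ Planning.
(b): Chen ∉ Planning.
Suppose Lior ∈ Planning: no assignment then satisfies all the clues, so Lior ∉ Planning.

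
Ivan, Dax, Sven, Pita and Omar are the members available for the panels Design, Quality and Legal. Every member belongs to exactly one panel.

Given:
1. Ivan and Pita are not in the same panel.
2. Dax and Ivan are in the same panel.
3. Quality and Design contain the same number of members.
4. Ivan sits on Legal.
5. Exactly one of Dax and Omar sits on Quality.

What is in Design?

Design = {Pita}

From (4): Ivan ∈ Legal.
(1): Pita ∉ Legal.
(2): Dax matches Ivan: Dax ∉ Design.
(2): Dax matches Ivan: Dax ∉ Quality.
(2): Dax matches Ivan: Dax ∈ Legal.
(5) (exactly one): Omar ∈ Quality.
Suppose Sven ∈ Design: no assignment then satisfies all the clues, so Sven ∉ Design.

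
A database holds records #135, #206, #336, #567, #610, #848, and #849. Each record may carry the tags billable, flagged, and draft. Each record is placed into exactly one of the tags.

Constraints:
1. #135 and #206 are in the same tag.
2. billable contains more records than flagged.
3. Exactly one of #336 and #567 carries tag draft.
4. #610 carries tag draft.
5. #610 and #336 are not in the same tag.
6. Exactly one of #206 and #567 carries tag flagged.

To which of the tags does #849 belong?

From (4): #610 ∈ draft.
(5): #336 ∉ draft.
(3) (exactly one): #567 ∈ draft.
(6) (exactly one): #206 ∈ flagged.
(1): #135 matches #206: #135 ∉ billable.
(1): #135 matches #206: #135 ∈ flagged.
Suppose #849 ∉ billable: no assignment then satisfies all the clues, so #849 ∈ billable.

#849: billable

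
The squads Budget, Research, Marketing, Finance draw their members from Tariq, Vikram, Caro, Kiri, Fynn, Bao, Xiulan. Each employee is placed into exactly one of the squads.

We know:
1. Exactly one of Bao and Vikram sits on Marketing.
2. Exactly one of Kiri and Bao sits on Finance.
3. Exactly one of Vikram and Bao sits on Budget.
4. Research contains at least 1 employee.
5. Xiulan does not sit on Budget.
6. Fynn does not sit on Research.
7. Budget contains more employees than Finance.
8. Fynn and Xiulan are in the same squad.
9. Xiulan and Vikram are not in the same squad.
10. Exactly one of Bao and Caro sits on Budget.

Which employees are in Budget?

Budget = {Caro, Vikram}

From (5): Xiulan ∉ Budget.
From (6): Fynn ∉ Research.
(8): Fynn matches Xiulan: Fynn ∉ Budget.
(8): Xiulan matches Fynn: Xiulan ∉ Research.
Suppose Tariq ∈ Budget: no assignment then satisfies all the clues, so Tariq ∉ Budget.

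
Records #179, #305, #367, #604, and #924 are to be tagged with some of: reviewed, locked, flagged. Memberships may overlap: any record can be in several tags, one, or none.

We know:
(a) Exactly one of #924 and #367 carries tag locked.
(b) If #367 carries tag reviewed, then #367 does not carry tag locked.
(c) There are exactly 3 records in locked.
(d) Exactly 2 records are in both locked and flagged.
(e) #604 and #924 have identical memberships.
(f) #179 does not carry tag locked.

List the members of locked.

locked = {#305, #604, #924}

From (f): #179 ∉ locked.
Suppose #305 ∉ locked: no assignment then satisfies all the clues, so #305 ∈ locked.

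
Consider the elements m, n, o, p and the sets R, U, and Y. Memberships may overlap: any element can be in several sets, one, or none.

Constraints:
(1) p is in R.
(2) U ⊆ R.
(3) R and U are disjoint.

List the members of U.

U = {}

From (1): p ∈ R.
(3) (disjoint): p ∉ U.
Suppose m ∈ U: no assignment then satisfies all the clues, so m ∉ U.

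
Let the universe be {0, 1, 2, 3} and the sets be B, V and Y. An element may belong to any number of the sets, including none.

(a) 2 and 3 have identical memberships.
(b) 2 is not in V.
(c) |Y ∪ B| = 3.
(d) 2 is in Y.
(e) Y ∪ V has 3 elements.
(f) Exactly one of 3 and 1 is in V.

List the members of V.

From (b): 2 ∉ V.
From (d): 2 ∈ Y.
(a): 3 matches 2: 3 ∉ V.
(a): 3 matches 2: 3 ∈ Y.
(f) (exactly one): 1 ∈ V.
Suppose 0 ∈ V: no assignment then satisfies all the clues, so 0 ∉ V.

V = {1}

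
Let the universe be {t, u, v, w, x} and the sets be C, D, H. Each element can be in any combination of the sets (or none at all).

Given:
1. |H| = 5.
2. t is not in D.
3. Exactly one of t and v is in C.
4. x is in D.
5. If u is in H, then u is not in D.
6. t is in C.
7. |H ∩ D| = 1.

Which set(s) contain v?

v: H

From (2): t ∉ D.
From (4): x ∈ D.
From (6): t ∈ C.
(1): only 5 candidates remain for H, so all are in.
(3) (exactly one): v ∉ C.
(5): u ∉ D.
Suppose v ∈ D: no assignment then satisfies all the clues, so v ∉ D.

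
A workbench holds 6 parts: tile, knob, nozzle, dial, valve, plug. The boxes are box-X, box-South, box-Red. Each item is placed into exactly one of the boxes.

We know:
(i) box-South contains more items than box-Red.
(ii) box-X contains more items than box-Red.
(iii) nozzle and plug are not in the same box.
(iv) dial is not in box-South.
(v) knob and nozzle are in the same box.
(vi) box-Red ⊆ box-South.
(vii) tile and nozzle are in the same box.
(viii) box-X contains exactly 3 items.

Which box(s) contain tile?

tile: box-South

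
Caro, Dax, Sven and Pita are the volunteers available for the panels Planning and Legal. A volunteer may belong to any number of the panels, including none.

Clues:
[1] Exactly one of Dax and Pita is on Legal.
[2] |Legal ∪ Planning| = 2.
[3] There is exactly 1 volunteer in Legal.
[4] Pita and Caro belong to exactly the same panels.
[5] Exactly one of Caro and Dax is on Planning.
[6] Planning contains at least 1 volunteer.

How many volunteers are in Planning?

2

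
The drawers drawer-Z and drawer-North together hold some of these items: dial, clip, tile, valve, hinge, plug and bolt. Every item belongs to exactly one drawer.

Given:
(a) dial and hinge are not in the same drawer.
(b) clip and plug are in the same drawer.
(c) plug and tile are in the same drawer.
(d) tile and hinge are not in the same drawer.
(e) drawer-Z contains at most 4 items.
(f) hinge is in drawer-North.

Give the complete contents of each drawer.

drawer-Z = {clip, dial, plug, tile}; drawer-North = {bolt, hinge, valve}

From (f): hinge ∈ drawer-North.
(a): dial ∉ drawer-North.
(d): tile ∉ drawer-North.
Only one drawer left: dial ∈ drawer-Z.
Only one drawer left: tile ∈ drawer-Z.
(c): plug matches tile: plug ∈ drawer-Z.
(b): clip matches plug: clip ∈ drawer-Z.
(e): drawer-Z already has 4, so the rest are out.
Only one drawer left: valve ∈ drawer-North.
Only one drawer left: bolt ∈ drawer-North.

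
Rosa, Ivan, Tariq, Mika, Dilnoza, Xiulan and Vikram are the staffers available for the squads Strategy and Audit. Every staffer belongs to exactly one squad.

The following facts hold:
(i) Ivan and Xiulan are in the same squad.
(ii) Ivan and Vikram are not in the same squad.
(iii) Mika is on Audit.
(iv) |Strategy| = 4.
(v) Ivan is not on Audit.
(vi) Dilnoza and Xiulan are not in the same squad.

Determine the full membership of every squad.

Strategy = {Ivan, Rosa, Tariq, Xiulan}; Audit = {Dilnoza, Mika, Vikram}

From (iii): Mika ∈ Audit.
From (v): Ivan ∉ Audit.
(i): Xiulan matches Ivan: Xiulan ∉ Audit.
Only one squad left: Ivan ∈ Strategy.
Only one squad left: Xiulan ∈ Strategy.
(ii): Vikram ∉ Strategy.
(vi): Dilnoza ∉ Strategy.
Only one squad left: Dilnoza ∈ Audit.
Only one squad left: Vikram ∈ Audit.
(iv): only 4 candidates remain for Strategy, so all are in.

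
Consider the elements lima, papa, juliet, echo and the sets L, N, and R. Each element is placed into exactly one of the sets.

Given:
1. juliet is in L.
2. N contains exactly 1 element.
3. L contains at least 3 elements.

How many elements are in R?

0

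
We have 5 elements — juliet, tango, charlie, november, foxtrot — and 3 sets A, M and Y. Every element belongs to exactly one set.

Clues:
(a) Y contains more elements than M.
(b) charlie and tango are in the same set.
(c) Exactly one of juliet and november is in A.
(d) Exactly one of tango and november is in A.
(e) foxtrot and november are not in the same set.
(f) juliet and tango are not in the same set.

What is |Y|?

3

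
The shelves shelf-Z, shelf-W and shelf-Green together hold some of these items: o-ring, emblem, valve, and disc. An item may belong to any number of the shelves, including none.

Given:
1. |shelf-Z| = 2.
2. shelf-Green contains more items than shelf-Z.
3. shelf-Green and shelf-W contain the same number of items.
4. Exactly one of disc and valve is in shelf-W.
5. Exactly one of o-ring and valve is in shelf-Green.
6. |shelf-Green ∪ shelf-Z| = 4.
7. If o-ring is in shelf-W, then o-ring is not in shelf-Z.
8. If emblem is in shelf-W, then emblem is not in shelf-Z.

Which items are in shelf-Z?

shelf-Z = {disc, valve}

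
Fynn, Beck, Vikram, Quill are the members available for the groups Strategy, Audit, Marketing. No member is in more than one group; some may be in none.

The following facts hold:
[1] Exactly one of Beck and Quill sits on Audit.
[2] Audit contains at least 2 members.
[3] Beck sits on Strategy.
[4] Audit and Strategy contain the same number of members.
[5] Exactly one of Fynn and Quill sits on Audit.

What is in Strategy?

From (3): Beck ∈ Strategy.
(1) (exactly one): Quill ∈ Audit.
(5) (exactly one): Fynn ∉ Audit.
(2): only 2 candidates remain for Audit, so all are in.
Suppose Fynn ∉ Strategy: no assignment then satisfies all the clues, so Fynn ∈ Strategy.

Strategy = {Beck, Fynn}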